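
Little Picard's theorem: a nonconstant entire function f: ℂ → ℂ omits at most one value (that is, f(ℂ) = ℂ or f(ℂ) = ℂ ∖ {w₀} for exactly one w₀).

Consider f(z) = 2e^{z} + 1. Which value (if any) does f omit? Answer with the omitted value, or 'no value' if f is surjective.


Little Picard bounds the complement of f(ℂ) to at most one point.
e^{z} is never zero on ℂ, so 2·e^{z} takes every value in ℂ ∖ {0}. Adding 1 shifts the range to ℂ ∖ {1}. Thus f omits exactly the value 1.

Omitted value: 1.


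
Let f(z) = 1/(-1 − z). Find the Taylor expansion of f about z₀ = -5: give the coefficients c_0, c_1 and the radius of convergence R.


Let w = z − z₀, so z = z₀ + w.
Then -1 − z = -1 − (z₀ + w) = (-1 − z₀) − w = 4 − w.
f(z) = 1/(4 − w) = (1/(4)) · 1/(1 − w/(4)) = Σ_{n≥0} w^n / (4)^(n+1).
So c_n = 1/(4)^(n+1):
  c_0 = 1/(4)^1 = 1/4.
  c_1 = 1/(4)^2 = 1/16.
The series is valid for |w/d| < 1, i.e. |z − z₀| < |d|.
Radius of convergence: R = |-1 − z₀| = |4| = 4 (distance from z₀ to the singularity z = -1).

c_0 = 1/4, c_1 = 1/16; R = 4.


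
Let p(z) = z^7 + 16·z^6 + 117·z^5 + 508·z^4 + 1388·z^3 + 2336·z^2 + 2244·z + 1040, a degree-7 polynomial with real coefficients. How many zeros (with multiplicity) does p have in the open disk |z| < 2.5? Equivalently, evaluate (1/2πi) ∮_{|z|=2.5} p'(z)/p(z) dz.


The zeros of p are: (-2 + 3i), (-2 - 3i), (-3 + 1i), (-3 - 1i), (-1 + 1i), (-1 - 1i), -4.
Their magnitudes are: 3.606, 3.606, 3.162, 3.162, 1.414, 1.414, 4.
Zeros with |z| < R = 2.5: (-1 + 1i), (-1 - 1i).
Count = 2.
By the argument principle, (1/2πi) ∮_{|z|=R} p'(z)/p(z) dz equals exactly this count.

Number of zeros inside |z| < 2.5: 2.


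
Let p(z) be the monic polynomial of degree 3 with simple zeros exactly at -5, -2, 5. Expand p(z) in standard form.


The polynomial is p(z) = ∏_{α ∈ S} (z − α), where S = {-5, -2, 5}.
Expanding the product yields: p(z) = z^3 + 2·z^2 -25·z -50.
The resulting polynomial has degree 3 and real coefficients as required.

p(z) = z^3 + 2·z^2 -25·z -50.


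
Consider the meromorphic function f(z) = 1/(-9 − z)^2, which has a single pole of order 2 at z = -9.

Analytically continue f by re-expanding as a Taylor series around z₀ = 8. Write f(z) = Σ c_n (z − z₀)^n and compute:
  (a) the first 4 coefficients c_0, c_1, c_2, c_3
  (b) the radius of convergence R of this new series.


Let w = z − z₀, so z = z₀ + w.
Then -9 − z = -9 − (z₀ + w) = (-9 − z₀) − w = -17 − w.
f(z) = 1/(-17 − w)^2 = (1/(-17)^2) · (1 − w/(-17))^{−2}.
By the binomial series (1−u)^{−2} = Σ_{n≥0} C(n+1, 1) u^n for |u|<1, with u = w/(-17):
  c_n = C(n+1, 1) / (-17)^(n+2).
  c_0 = 1/(-17)^2 = 1/289.
  c_1 = 2/(-17)^3 = -2/4913.
  c_2 = 3/(-17)^4 = 3/83521.
  c_3 = 4/(-17)^5 = -4/1419857.
The series is valid for |w/d| < 1, i.e. |z − z₀| < |d|.
Radius of convergence: R = |-9 − z₀| = |-17| = 17 (distance from z₀ to the singularity z = -9).

c_0 = 1/289, c_1 = -2/4913, c_2 = 3/83521, c_3 = -4/1419857; R = 17.


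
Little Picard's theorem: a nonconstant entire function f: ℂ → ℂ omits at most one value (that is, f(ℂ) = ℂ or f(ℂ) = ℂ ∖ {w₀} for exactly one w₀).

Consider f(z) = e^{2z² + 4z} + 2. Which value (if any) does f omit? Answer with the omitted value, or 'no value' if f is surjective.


Little Picard bounds the complement of f(ℂ) to at most one point.
The exponent g(z) = 2z² + 4z is a nonconstant polynomial, hence surjective onto ℂ. So e^{g(z)} takes every value in {e^w : w ∈ ℂ} = ℂ ∖ {0}. Adding 2 shifts the range to ℂ ∖ {2}. f omits exactly 2.

Omitted value: 2.


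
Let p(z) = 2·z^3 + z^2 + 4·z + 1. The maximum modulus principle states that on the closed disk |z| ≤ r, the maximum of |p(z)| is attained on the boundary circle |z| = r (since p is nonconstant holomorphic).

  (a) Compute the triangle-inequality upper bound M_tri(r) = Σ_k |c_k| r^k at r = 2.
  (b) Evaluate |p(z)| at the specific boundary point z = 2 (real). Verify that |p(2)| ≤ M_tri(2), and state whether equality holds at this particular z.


Coefficients: c_0 = 1, c_1 = 4, c_2 = 1, c_3 = 2. Radius r = 2.
Part (a). Triangle bound: M_tri(r) = Σ_k |c_k| r^k
  = |1|·2^0 + |4|·2^1 + |1|·2^2 + |2|·2^3
  = 1 + 8 + 4 + 16 = 29.
This bounds M(r) := max_{|z|=r} |p(z)| from above; equality holds iff all terms c_k z^k can be made to align in phase at a single z on |z|=r.
Part (b). At z = 2 (real, on the circle |z| = r):
  p(2) = (1)·2^0 + (4)·2^1 + (1)·2^2 + (2)·2^3 = 29.
  |p(2)| = 29.
Since all nonzero coefficients share the same sign, |p(2)| = 29 = M_tri(2); the triangle bound is attained at z = 2, so in fact M(r) = 29.

M_tri(2) = 29; |p(2)| = 29; equality at z=2: yes.


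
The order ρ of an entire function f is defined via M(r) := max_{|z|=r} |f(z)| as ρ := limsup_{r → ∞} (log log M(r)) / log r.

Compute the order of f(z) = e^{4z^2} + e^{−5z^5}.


Each summand is entire of order 2 and 5 respectively (as in the single-exponential case). The order of a sum is at most the max of the orders, so ρ ≤ 5. For the lower bound: on |z|=r choose arg z so that -5z^5 is real positive; then |e^{-5z^5}| = e^{5r^5} while |e^{4z^2}| ≤ e^{4r^2} = o(e^{5r^5}). So |f| ≥ e^{5r^5}(1 − o(1)) and ρ ≥ 5. Hence ρ = max(2, 5) = 5.
Therefore ρ = 5.

Order ρ = 5.


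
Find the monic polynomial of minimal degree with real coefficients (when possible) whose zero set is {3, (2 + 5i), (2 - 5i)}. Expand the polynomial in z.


The polynomial is p(z) = ∏_{α ∈ S} (z − α), where S = {3, (2 + 5i), (2 - 5i)}.
Expanding the product yields: p(z) = z^3 -7·z^2 + 41·z -87.
Note conjugate pairs combine to real quadratics: (z − (2+5i))(z − (2−5i)) = z² − 4z + 29.
The resulting polynomial has degree 3 and real coefficients as required.

p(z) = z^3 -7·z^2 + 41·z -87.


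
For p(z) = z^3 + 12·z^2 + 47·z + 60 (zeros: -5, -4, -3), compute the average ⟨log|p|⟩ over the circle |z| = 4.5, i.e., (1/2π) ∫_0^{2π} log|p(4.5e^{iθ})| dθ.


Zeros: -5, -4, -3; r = 4.5.
Inside |z| < r: -4, -3. Outside (|z| ≥ r): -5.
p(0) = 60, so log|p(0)| = log(60) = 4.0943.
Apply Jensen: I(r) = log|p(0)| + Σ_k log(r/|z_k|), summed over zeros inside |z| < r.
  log(r/|z_k|) for z_k = -4: log(4.5/4) = 0.1178
  log(r/|z_k|) for z_k = -3: log(4.5/3) = 0.4055
  Outside zeros (-5) contribute nothing to the Jensen sum.
Sum over inside zeros: 0.5232.
I(r) = log|p(0)| + (inside sum) = 4.0943 + 0.5232 = 4.6176.
Note: since some zeros are outside |z| ≤ r, the simplified n·log(r) form does NOT apply — only the inside zeros contribute.

I(r) ≈ 4.6176.


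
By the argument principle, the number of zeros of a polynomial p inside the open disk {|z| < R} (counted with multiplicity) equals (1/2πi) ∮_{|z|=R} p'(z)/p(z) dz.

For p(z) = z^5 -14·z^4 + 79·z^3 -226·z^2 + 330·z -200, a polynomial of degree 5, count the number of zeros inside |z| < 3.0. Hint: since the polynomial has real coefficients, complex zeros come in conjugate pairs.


The zeros of p are: (2 + 1i), (2 - 1i), 4, (3 + 1i), (3 - 1i).
Their magnitudes are: 2.236, 2.236, 4, 3.162, 3.162.
Zeros with |z| < R = 3.0: (2 + 1i), (2 - 1i).
Count = 2.
By the argument principle, (1/2πi) ∮_{|z|=R} p'(z)/p(z) dz equals exactly this count.

Number of zeros inside |z| < 3.0: 2.


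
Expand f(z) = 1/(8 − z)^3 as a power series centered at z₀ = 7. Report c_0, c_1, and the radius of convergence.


Let w = z − z₀, so z = z₀ + w.
Then 8 − z = 8 − (z₀ + w) = (8 − z₀) − w = 1 − w.
f(z) = 1/(1 − w)^3 = (1/(1)^3) · (1 − w/(1))^{−3}.
By the binomial series (1−u)^{−3} = Σ_{n≥0} C(n+2, 2) u^n for |u|<1, with u = w/(1):
  c_n = C(n+2, 2) / (1)^(n+3).
  c_0 = 1/(1)^3 = 1.
  c_1 = 3/(1)^4 = 3.
The series is valid for |w/d| < 1, i.e. |z − z₀| < |d|.
Radius of convergence: R = |8 − z₀| = |1| = 1 (distance from z₀ to the singularity z = 8).

c_0 = 1, c_1 = 3; R = 1.


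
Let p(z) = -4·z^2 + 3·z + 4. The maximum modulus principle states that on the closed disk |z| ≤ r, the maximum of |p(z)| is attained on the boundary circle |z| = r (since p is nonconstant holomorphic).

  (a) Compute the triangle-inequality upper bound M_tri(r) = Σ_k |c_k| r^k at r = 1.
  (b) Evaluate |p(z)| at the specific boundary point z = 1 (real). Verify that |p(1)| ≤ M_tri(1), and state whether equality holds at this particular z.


Coefficients: c_0 = 4, c_1 = 3, c_2 = -4. Radius r = 1.
Part (a). Triangle bound: M_tri(r) = Σ_k |c_k| r^k
  = |4|·1^0 + |3|·1^1 + |-4|·1^2
  = 4 + 3 + 4 = 11.
This bounds M(r) := max_{|z|=r} |p(z)| from above; equality holds iff all terms c_k z^k can be made to align in phase at a single z on |z|=r.
Part (b). At z = 1 (real, on the circle |z| = r):
  p(1) = (4)·1^0 + (3)·1^1 + (-4)·1^2 = 3.
  |p(1)| = 3.
Check: |p(1)| = 3 ≤ 11 = M_tri(1). ✓ Equality does not hold at z = 1 (the coefficients have mixed signs, so the terms do not all align in phase there).

M_tri(1) = 11; |p(1)| = 3; equality at z=1: no.


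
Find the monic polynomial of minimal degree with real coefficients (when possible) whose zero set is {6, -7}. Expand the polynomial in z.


The polynomial is p(z) = ∏_{α ∈ S} (z − α), where S = {6, -7}.
Expanding the product yields: p(z) = z^2 + z -42.
The resulting polynomial has degree 2 and real coefficients as required.

p(z) = z^2 + z -42.


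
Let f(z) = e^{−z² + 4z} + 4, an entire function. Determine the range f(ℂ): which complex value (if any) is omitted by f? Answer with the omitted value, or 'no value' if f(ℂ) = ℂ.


Little Picard bounds the complement of f(ℂ) to at most one point.
The exponent g(z) = −z² + 4z is a nonconstant polynomial, hence surjective onto ℂ. So e^{g(z)} takes every value in {e^w : w ∈ ℂ} = ℂ ∖ {0}. Adding 4 shifts the range to ℂ ∖ {4}. f omits exactly 4.

Omitted value: 4.


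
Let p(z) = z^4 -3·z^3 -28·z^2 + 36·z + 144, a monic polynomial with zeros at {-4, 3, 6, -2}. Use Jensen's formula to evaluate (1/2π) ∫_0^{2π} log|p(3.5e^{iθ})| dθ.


Zeros: -4, -2, 3, 6; r = 3.5.
Inside |z| < r: -2, 3. Outside (|z| ≥ r): -4, 6.
p(0) = 144, so log|p(0)| = log(144) = 4.9698.
Apply Jensen: I(r) = log|p(0)| + Σ_k log(r/|z_k|), summed over zeros inside |z| < r.
  log(r/|z_k|) for z_k = 3: log(3.5/3) = 0.1542
  log(r/|z_k|) for z_k = -2: log(3.5/2) = 0.5596
  Outside zeros (-4, 6) contribute nothing to the Jensen sum.
Sum over inside zeros: 0.7138.
I(r) = log|p(0)| + (inside sum) = 4.9698 + 0.7138 = 5.6836.
Note: since some zeros are outside |z| ≤ r, the simplified n·log(r) form does NOT apply — only the inside zeros contribute.

I(r) ≈ 5.6836.


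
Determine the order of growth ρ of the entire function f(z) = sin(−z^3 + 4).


Write sin(w) = (e^{iw} ± e^{−iw})/(2 or 2i), so |sin(w)| ≤ e^{|w|}. With w = −z^3 + 4, |w| ≤ 1r^3 + 4 on |z|=r, giving M(r) ≤ e^{1r^3 + 4} and ρ ≤ 3. For the lower bound, choose z on |z|=r with -1z^3 purely imaginary of modulus 1r^3; then |sin(−z^3 + 4)| grows like e^{1r^3}/2, so ρ ≥ 3. Hence ρ = 3.
Therefore ρ = 3.

Order ρ = 3.


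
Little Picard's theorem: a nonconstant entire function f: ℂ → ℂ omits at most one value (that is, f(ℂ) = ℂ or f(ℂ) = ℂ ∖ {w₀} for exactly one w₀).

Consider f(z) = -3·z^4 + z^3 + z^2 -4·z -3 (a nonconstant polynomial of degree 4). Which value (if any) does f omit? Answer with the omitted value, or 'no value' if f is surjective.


Little Picard bounds the complement of f(ℂ) to at most one point.
For every w ∈ ℂ, the equation p(z) − w = 0 is a nonconstant polynomial in z and hence has at least one root by the fundamental theorem of algebra. So p is surjective onto ℂ, omitting no value.

Omitted value: no value.


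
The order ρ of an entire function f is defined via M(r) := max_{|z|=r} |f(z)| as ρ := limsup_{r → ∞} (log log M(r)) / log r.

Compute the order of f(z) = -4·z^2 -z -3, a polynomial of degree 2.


|f(z)| ≤ Σ|c_k|·r^k = O(r^2) as r → ∞. Polynomial growth is O(e^{r^ε}) for every ε > 0 (since r^2/e^{r^ε} → 0), so ρ ≤ ε for all ε > 0, i.e. ρ = 0. Every nonconstant polynomial has order 0.
Therefore ρ = 0.

Order ρ = 0.


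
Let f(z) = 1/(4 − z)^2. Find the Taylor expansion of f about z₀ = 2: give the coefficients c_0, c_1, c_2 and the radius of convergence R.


Let w = z − z₀, so z = z₀ + w.
Then 4 − z = 4 − (z₀ + w) = (4 − z₀) − w = 2 − w.
f(z) = 1/(2 − w)^2 = (1/(2)^2) · (1 − w/(2))^{−2}.
By the binomial series (1−u)^{−2} = Σ_{n≥0} C(n+1, 1) u^n for |u|<1, with u = w/(2):
  c_n = C(n+1, 1) / (2)^(n+2).
  c_0 = 1/(2)^2 = 1/4.
  c_1 = 2/(2)^3 = 1/4.
  c_2 = 3/(2)^4 = 3/16.
The series is valid for |w/d| < 1, i.e. |z − z₀| < |d|.
Radius of convergence: R = |4 − z₀| = |2| = 2 (distance from z₀ to the singularity z = 4).

c_0 = 1/4, c_1 = 1/4, c_2 = 3/16; R = 2.


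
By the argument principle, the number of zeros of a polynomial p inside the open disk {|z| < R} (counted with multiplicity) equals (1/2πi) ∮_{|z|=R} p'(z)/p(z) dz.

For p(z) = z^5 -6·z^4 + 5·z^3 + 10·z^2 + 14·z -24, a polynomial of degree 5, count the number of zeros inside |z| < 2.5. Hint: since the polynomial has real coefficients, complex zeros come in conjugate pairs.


The zeros of p are: 4, (-1 + 1i), (-1 - 1i), 3, 1.
Their magnitudes are: 4, 1.414, 1.414, 3, 1.
Zeros with |z| < R = 2.5: (-1 + 1i), (-1 - 1i), 1.
Count = 3.
By the argument principle, (1/2πi) ∮_{|z|=R} p'(z)/p(z) dz equals exactly this count.

Number of zeros inside |z| < 2.5: 3.


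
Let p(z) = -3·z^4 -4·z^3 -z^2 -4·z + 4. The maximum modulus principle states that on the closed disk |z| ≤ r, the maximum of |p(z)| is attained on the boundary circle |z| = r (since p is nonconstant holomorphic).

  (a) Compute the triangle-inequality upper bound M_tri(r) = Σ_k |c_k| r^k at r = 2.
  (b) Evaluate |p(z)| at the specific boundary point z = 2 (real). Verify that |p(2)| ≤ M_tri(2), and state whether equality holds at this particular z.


Coefficients: c_0 = 4, c_1 = -4, c_2 = -1, c_3 = -4, c_4 = -3. Radius r = 2.
Part (a). Triangle bound: M_tri(r) = Σ_k |c_k| r^k
  = |4|·2^0 + |-4|·2^1 + |-1|·2^2 + |-4|·2^3 + |-3|·2^4
  = 4 + 8 + 4 + 32 + 48 = 96.
This bounds M(r) := max_{|z|=r} |p(z)| from above; equality holds iff all terms c_k z^k can be made to align in phase at a single z on |z|=r.
Part (b). At z = 2 (real, on the circle |z| = r):
  p(2) = (4)·2^0 + (-4)·2^1 + (-1)·2^2 + (-4)·2^3 + (-3)·2^4 = -88.
  |p(2)| = 88.
Check: |p(2)| = 88 ≤ 96 = M_tri(2). ✓ Equality does not hold at z = 2 (the coefficients have mixed signs, so the terms do not all align in phase there).

M_tri(2) = 96; |p(2)| = 88; equality at z=2: no.


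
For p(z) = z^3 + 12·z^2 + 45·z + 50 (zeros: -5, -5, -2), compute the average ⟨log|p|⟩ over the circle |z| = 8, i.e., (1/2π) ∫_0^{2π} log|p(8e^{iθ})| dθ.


Zeros: -5, -5, -2; r = 8.
Inside |z| < r: -5, -5, -2. Outside (|z| ≥ r): ∅.
p(0) = 50, so log|p(0)| = log(50) = 3.9120.
Apply Jensen: I(r) = log|p(0)| + Σ_k log(r/|z_k|), summed over zeros inside |z| < r.
  log(r/|z_k|) for z_k = -5: log(8/5) = 0.4700
  log(r/|z_k|) for z_k = -5: log(8/5) = 0.4700
  log(r/|z_k|) for z_k = -2: log(8/2) = 1.3863
Sum over inside zeros: 2.3263.
I(r) = log|p(0)| + (inside sum) = 3.9120 + 2.3263 = 6.2383.
Closed form (all zeros inside, monic): I(r) = n·log(r) = 3·log(8) = 6.2383. ✓

I(r) ≈ 6.2383.


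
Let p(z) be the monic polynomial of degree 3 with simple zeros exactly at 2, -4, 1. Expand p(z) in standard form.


The polynomial is p(z) = ∏_{α ∈ S} (z − α), where S = {2, -4, 1}.
Expanding the product yields: p(z) = z^3 + z^2 -10·z + 8.
The resulting polynomial has degree 3 and real coefficients as required.

p(z) = z^3 + z^2 -10·z + 8.


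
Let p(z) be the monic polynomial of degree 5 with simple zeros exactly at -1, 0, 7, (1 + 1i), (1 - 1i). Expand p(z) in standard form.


The polynomial is p(z) = ∏_{α ∈ S} (z − α), where S = {-1, 0, 7, (1 + 1i), (1 - 1i)}.
Expanding the product yields: p(z) = z^5 -8·z^4 + 7·z^3 + 2·z^2 -14·z.
Note conjugate pairs combine to real quadratics: (z − (1+1i))(z − (1−1i)) = z² − 2z + 2.
The resulting polynomial has degree 5 and real coefficients as required.

p(z) = z^5 -8·z^4 + 7·z^3 + 2·z^2 -14·z.


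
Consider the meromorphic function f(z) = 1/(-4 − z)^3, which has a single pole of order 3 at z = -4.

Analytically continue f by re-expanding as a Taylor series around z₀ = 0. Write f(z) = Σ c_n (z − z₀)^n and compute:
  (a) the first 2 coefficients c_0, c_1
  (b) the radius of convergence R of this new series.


Let w = z − z₀, so z = z₀ + w.
Then -4 − z = -4 − (z₀ + w) = (-4 − z₀) − w = -4 − w.
f(z) = 1/(-4 − w)^3 = (1/(-4)^3) · (1 − w/(-4))^{−3}.
By the binomial series (1−u)^{−3} = Σ_{n≥0} C(n+2, 2) u^n for |u|<1, with u = w/(-4):
  c_n = C(n+2, 2) / (-4)^(n+3).
  c_0 = 1/(-4)^3 = -1/64.
  c_1 = 3/(-4)^4 = 3/256.
The series is valid for |w/d| < 1, i.e. |z − z₀| < |d|.
Radius of convergence: R = |-4 − z₀| = |-4| = 4 (distance from z₀ to the singularity z = -4).

c_0 = -1/64, c_1 = 3/256; R = 4.


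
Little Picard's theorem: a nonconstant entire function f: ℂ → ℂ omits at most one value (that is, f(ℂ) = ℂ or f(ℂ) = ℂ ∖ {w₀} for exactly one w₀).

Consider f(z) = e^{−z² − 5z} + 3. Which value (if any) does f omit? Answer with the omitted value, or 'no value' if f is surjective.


Little Picard bounds the complement of f(ℂ) to at most one point.
The exponent g(z) = −z² − 5z is a nonconstant polynomial, hence surjective onto ℂ. So e^{g(z)} takes every value in {e^w : w ∈ ℂ} = ℂ ∖ {0}. Adding 3 shifts the range to ℂ ∖ {3}. f omits exactly 3.

Omitted value: 3.


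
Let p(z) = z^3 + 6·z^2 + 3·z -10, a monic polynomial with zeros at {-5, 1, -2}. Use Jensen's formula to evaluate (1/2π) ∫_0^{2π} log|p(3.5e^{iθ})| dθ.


Zeros: -5, -2, 1; r = 3.5.
Inside |z| < r: -2, 1. Outside (|z| ≥ r): -5.
p(0) = -10, so log|p(0)| = log(10) = 2.3026.
Apply Jensen: I(r) = log|p(0)| + Σ_k log(r/|z_k|), summed over zeros inside |z| < r.
  log(r/|z_k|) for z_k = 1: log(3.5/1) = 1.2528
  log(r/|z_k|) for z_k = -2: log(3.5/2) = 0.5596
  Outside zeros (-5) contribute nothing to the Jensen sum.
Sum over inside zeros: 1.8124.
I(r) = log|p(0)| + (inside sum) = 2.3026 + 1.8124 = 4.1150.
Note: since some zeros are outside |z| ≤ r, the simplified n·log(r) form does NOT apply — only the inside zeros contribute.

I(r) ≈ 4.1150.


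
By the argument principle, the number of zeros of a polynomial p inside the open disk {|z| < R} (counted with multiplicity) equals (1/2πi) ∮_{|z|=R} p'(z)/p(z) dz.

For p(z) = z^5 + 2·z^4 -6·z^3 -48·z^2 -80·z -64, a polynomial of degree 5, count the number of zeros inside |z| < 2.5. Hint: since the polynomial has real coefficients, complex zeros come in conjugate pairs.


The zeros of p are: 4, (-1 + 1i), (-1 - 1i), (-2 + 2i), (-2 - 2i).
Their magnitudes are: 4, 1.414, 1.414, 2.828, 2.828.
Zeros with |z| < R = 2.5: (-1 + 1i), (-1 - 1i).
Count = 2.
By the argument principle, (1/2πi) ∮_{|z|=R} p'(z)/p(z) dz equals exactly this count.

Number of zeros inside |z| < 2.5: 2.


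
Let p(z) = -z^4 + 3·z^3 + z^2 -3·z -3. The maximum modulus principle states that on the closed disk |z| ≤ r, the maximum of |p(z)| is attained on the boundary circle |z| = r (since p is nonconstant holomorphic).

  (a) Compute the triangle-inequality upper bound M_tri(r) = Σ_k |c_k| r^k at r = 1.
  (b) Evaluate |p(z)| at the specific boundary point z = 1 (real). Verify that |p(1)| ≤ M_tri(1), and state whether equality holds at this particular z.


Coefficients: c_0 = -3, c_1 = -3, c_2 = 1, c_3 = 3, c_4 = -1. Radius r = 1.
Part (a). Triangle bound: M_tri(r) = Σ_k |c_k| r^k
  = |-3|·1^0 + |-3|·1^1 + |1|·1^2 + |3|·1^3 + |-1|·1^4
  = 3 + 3 + 1 + 3 + 1 = 11.
This bounds M(r) := max_{|z|=r} |p(z)| from above; equality holds iff all terms c_k z^k can be made to align in phase at a single z on |z|=r.
Part (b). At z = 1 (real, on the circle |z| = r):
  p(1) = (-3)·1^0 + (-3)·1^1 + (1)·1^2 + (3)·1^3 + (-1)·1^4 = -3.
  |p(1)| = 3.
Check: |p(1)| = 3 ≤ 11 = M_tri(1). ✓ Equality does not hold at z = 1 (the coefficients have mixed signs, so the terms do not all align in phase there).

M_tri(1) = 11; |p(1)| = 3; equality at z=1: no.


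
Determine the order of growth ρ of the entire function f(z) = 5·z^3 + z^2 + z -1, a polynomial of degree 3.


|f(z)| ≤ Σ|c_k|·r^k = O(r^3) as r → ∞. Polynomial growth is O(e^{r^ε}) for every ε > 0 (since r^3/e^{r^ε} → 0), so ρ ≤ ε for all ε > 0, i.e. ρ = 0. Every nonconstant polynomial has order 0.
Therefore ρ = 0.

Order ρ = 0.


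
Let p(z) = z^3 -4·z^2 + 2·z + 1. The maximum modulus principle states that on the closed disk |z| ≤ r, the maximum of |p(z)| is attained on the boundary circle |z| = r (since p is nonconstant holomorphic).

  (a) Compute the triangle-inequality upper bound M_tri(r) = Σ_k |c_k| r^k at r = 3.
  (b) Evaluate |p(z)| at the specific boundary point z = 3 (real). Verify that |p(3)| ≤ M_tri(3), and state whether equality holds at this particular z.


Coefficients: c_0 = 1, c_1 = 2, c_2 = -4, c_3 = 1. Radius r = 3.
Part (a). Triangle bound: M_tri(r) = Σ_k |c_k| r^k
  = |1|·3^0 + |2|·3^1 + |-4|·3^2 + |1|·3^3
  = 1 + 6 + 36 + 27 = 70.
This bounds M(r) := max_{|z|=r} |p(z)| from above; equality holds iff all terms c_k z^k can be made to align in phase at a single z on |z|=r.
Part (b). At z = 3 (real, on the circle |z| = r):
  p(3) = (1)·3^0 + (2)·3^1 + (-4)·3^2 + (1)·3^3 = -2.
  |p(3)| = 2.
Check: |p(3)| = 2 ≤ 70 = M_tri(3). ✓ Equality does not hold at z = 3 (the coefficients have mixed signs, so the terms do not all align in phase there).

M_tri(3) = 70; |p(3)| = 2; equality at z=3: no.


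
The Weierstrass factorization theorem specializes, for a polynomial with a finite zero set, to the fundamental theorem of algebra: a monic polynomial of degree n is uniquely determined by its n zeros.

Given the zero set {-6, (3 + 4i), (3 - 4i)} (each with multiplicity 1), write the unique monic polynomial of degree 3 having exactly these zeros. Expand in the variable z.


The polynomial is p(z) = ∏_{α ∈ S} (z − α), where S = {-6, (3 + 4i), (3 - 4i)}.
Expanding the product yields: p(z) = z^3 -11·z + 150.
Note conjugate pairs combine to real quadratics: (z − (3+4i))(z − (3−4i)) = z² − 6z + 25.
The resulting polynomial has degree 3 and real coefficients as required.

p(z) = z^3 -11·z + 150.


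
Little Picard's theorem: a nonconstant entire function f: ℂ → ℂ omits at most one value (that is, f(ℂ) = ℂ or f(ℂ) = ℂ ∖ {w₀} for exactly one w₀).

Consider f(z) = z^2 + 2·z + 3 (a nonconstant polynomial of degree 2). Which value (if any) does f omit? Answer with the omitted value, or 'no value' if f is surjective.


Little Picard bounds the complement of f(ℂ) to at most one point.
For every w ∈ ℂ, the equation p(z) − w = 0 is a nonconstant polynomial in z and hence has at least one root by the fundamental theorem of algebra. So p is surjective onto ℂ, omitting no value.

Omitted value: no value.


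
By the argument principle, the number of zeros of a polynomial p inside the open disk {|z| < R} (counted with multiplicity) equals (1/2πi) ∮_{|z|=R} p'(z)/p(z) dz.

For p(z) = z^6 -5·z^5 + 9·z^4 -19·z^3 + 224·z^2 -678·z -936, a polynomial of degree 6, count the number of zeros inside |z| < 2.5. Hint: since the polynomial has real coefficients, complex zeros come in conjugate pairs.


The zeros of p are: (-2 + 3i), (-2 - 3i), -1, 4, (3 + 3i), (3 - 3i).
Their magnitudes are: 3.606, 3.606, 1, 4, 4.243, 4.243.
Zeros with |z| < R = 2.5: -1.
Count = 1.
By the argument principle, (1/2πi) ∮_{|z|=R} p'(z)/p(z) dz equals exactly this count.

Number of zeros inside |z| < 2.5: 1.


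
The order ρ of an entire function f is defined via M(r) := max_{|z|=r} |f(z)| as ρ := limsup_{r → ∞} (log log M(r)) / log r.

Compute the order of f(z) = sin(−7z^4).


Write sin(w) = (e^{iw} ± e^{−iw})/(2 or 2i), so |sin(w)| ≤ e^{|w|}. With w = −7z^4, |w| ≤ 7r^4 + 0 on |z|=r, giving M(r) ≤ e^{7r^4 + 0} and ρ ≤ 4. For the lower bound, choose z on |z|=r with -7z^4 purely imaginary of modulus 7r^4; then |sin(−7z^4)| grows like e^{7r^4}/2, so ρ ≥ 4. Hence ρ = 4.
Therefore ρ = 4.

Order ρ = 4.


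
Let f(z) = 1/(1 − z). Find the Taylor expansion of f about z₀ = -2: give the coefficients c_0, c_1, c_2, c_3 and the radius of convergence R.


Let w = z − z₀, so z = z₀ + w.
Then 1 − z = 1 − (z₀ + w) = (1 − z₀) − w = 3 − w.
f(z) = 1/(3 − w) = (1/(3)) · 1/(1 − w/(3)) = Σ_{n≥0} w^n / (3)^(n+1).
So c_n = 1/(3)^(n+1):
  c_0 = 1/(3)^1 = 1/3.
  c_1 = 1/(3)^2 = 1/9.
  c_2 = 1/(3)^3 = 1/27.
  c_3 = 1/(3)^4 = 1/81.
The series is valid for |w/d| < 1, i.e. |z − z₀| < |d|.
Radius of convergence: R = |1 − z₀| = |3| = 3 (distance from z₀ to the singularity z = 1).

c_0 = 1/3, c_1 = 1/9, c_2 = 1/27, c_3 = 1/81; R = 3.


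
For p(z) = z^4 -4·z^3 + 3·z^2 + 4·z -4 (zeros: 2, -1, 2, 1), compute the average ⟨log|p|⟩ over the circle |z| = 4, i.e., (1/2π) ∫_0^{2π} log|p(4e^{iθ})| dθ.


Zeros: -1, 1, 2, 2; r = 4.
Inside |z| < r: -1, 1, 2, 2. Outside (|z| ≥ r): ∅.
p(0) = -4, so log|p(0)| = log(4) = 1.3863.
Apply Jensen: I(r) = log|p(0)| + Σ_k log(r/|z_k|), summed over zeros inside |z| < r.
  log(r/|z_k|) for z_k = 2: log(4/2) = 0.6931
  log(r/|z_k|) for z_k = -1: log(4/1) = 1.3863
  log(r/|z_k|) for z_k = 2: log(4/2) = 0.6931
  log(r/|z_k|) for z_k = 1: log(4/1) = 1.3863
Sum over inside zeros: 4.1589.
I(r) = log|p(0)| + (inside sum) = 1.3863 + 4.1589 = 5.5452.
Closed form (all zeros inside, monic): I(r) = n·log(r) = 4·log(4) = 5.5452. ✓

I(r) ≈ 5.5452.


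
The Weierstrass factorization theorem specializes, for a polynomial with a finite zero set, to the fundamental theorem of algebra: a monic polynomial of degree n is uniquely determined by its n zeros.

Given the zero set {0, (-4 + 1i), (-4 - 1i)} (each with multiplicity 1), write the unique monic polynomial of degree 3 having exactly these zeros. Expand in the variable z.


The polynomial is p(z) = ∏_{α ∈ S} (z − α), where S = {0, (-4 + 1i), (-4 - 1i)}.
Expanding the product yields: p(z) = z^3 + 8·z^2 + 17·z.
Note conjugate pairs combine to real quadratics: (z − (-4+1i))(z − (-4−1i)) = z² + 8z + 17.
The resulting polynomial has degree 3 and real coefficients as required.

p(z) = z^3 + 8·z^2 + 17·z.


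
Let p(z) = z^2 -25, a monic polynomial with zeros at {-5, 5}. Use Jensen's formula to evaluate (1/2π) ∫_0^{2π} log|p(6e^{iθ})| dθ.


Zeros: -5, 5; r = 6.
Inside |z| < r: -5, 5. Outside (|z| ≥ r): ∅.
p(0) = -25, so log|p(0)| = log(25) = 3.2189.
Apply Jensen: I(r) = log|p(0)| + Σ_k log(r/|z_k|), summed over zeros inside |z| < r.
  log(r/|z_k|) for z_k = -5: log(6/5) = 0.1823
  log(r/|z_k|) for z_k = 5: log(6/5) = 0.1823
Sum over inside zeros: 0.3646.
I(r) = log|p(0)| + (inside sum) = 3.2189 + 0.3646 = 3.5835.
Closed form (all zeros inside, monic): I(r) = n·log(r) = 2·log(6) = 3.5835. ✓

I(r) ≈ 3.5835.


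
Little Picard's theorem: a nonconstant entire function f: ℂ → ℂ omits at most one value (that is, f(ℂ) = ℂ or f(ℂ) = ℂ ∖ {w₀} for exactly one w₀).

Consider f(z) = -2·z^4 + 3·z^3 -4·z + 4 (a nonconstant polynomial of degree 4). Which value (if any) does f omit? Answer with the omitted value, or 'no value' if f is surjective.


Little Picard bounds the complement of f(ℂ) to at most one point.
For every w ∈ ℂ, the equation p(z) − w = 0 is a nonconstant polynomial in z and hence has at least one root by the fundamental theorem of algebra. So p is surjective onto ℂ, omitting no value.

Omitted value: no value.


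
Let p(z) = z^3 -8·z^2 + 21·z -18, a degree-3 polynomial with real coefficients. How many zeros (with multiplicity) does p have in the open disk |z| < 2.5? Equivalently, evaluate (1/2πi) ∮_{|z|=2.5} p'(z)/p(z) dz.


The zeros of p are: 3, 2, 3.
Their magnitudes are: 3, 2, 3.
Zeros with |z| < R = 2.5: 2.
Count = 1.
By the argument principle, (1/2πi) ∮_{|z|=R} p'(z)/p(z) dz equals exactly this count.

Number of zeros inside |z| < 2.5: 1.


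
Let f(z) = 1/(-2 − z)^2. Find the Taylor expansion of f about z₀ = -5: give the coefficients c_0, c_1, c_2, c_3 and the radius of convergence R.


Let w = z − z₀, so z = z₀ + w.
Then -2 − z = -2 − (z₀ + w) = (-2 − z₀) − w = 3 − w.
f(z) = 1/(3 − w)^2 = (1/(3)^2) · (1 − w/(3))^{−2}.
By the binomial series (1−u)^{−2} = Σ_{n≥0} C(n+1, 1) u^n for |u|<1, with u = w/(3):
  c_n = C(n+1, 1) / (3)^(n+2).
  c_0 = 1/(3)^2 = 1/9.
  c_1 = 2/(3)^3 = 2/27.
  c_2 = 3/(3)^4 = 1/27.
  c_3 = 4/(3)^5 = 4/243.
The series is valid for |w/d| < 1, i.e. |z − z₀| < |d|.
Radius of convergence: R = |-2 − z₀| = |3| = 3 (distance from z₀ to the singularity z = -2).

c_0 = 1/9, c_1 = 2/27, c_2 = 1/27, c_3 = 4/243; R = 3.


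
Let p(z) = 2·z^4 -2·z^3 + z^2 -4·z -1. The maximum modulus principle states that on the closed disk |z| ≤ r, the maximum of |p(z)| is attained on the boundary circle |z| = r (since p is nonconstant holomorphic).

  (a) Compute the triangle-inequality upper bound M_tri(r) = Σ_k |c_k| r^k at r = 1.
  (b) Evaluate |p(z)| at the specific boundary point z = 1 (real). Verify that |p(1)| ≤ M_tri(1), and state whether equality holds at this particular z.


Coefficients: c_0 = -1, c_1 = -4, c_2 = 1, c_3 = -2, c_4 = 2. Radius r = 1.
Part (a). Triangle bound: M_tri(r) = Σ_k |c_k| r^k
  = |-1|·1^0 + |-4|·1^1 + |1|·1^2 + |-2|·1^3 + |2|·1^4
  = 1 + 4 + 1 + 2 + 2 = 10.
This bounds M(r) := max_{|z|=r} |p(z)| from above; equality holds iff all terms c_k z^k can be made to align in phase at a single z on |z|=r.
Part (b). At z = 1 (real, on the circle |z| = r):
  p(1) = (-1)·1^0 + (-4)·1^1 + (1)·1^2 + (-2)·1^3 + (2)·1^4 = -4.
  |p(1)| = 4.
Check: |p(1)| = 4 ≤ 10 = M_tri(1). ✓ Equality does not hold at z = 1 (the coefficients have mixed signs, so the terms do not all align in phase there).

M_tri(1) = 10; |p(1)| = 4; equality at z=1: no.


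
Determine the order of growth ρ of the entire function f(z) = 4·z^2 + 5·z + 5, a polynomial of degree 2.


|f(z)| ≤ Σ|c_k|·r^k = O(r^2) as r → ∞. Polynomial growth is O(e^{r^ε}) for every ε > 0 (since r^2/e^{r^ε} → 0), so ρ ≤ ε for all ε > 0, i.e. ρ = 0. Every nonconstant polynomial has order 0.
Therefore ρ = 0.

Order ρ = 0.


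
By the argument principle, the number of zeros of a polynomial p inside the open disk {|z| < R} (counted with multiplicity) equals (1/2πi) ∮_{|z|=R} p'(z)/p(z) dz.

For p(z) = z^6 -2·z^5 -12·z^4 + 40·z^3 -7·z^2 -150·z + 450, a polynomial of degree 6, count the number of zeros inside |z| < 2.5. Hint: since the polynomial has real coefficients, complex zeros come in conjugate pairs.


The zeros of p are: (3 + 1i), (3 - 1i), (1 + 2i), (1 - 2i), -3, -3.
Their magnitudes are: 3.162, 3.162, 2.236, 2.236, 3, 3.
Zeros with |z| < R = 2.5: (1 + 2i), (1 - 2i).
Count = 2.
By the argument principle, (1/2πi) ∮_{|z|=R} p'(z)/p(z) dz equals exactly this count.

Number of zeros inside |z| < 2.5: 2.


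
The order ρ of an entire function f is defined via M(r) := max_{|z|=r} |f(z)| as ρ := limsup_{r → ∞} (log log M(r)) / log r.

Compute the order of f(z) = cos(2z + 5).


cos(w) is a linear combination of e^{iw} and e^{−iw} (or e^w, e^{−w} in the hyperbolic case), so |cos(w)| ≤ e^{|w|}. With w = 2z + 5, |w| ≤ 2|z| + 5 = 2r + 5 on |z| = r, giving M(r) ≤ e^{2r + 5}, so ρ ≤ 1. On a suitable ray (z = it for sin/cos; z = t for sinh/cosh, t real → ∞), |cos(2z + 5)| grows like e^{2|t|}/2, so ρ ≥ 1. Hence ρ = 1.
Therefore ρ = 1.

Order ρ = 1.


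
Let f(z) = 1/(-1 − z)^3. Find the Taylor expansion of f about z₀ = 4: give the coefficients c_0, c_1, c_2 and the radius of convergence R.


Let w = z − z₀, so z = z₀ + w.
Then -1 − z = -1 − (z₀ + w) = (-1 − z₀) − w = -5 − w.
f(z) = 1/(-5 − w)^3 = (1/(-5)^3) · (1 − w/(-5))^{−3}.
By the binomial series (1−u)^{−3} = Σ_{n≥0} C(n+2, 2) u^n for |u|<1, with u = w/(-5):
  c_n = C(n+2, 2) / (-5)^(n+3).
  c_0 = 1/(-5)^3 = -1/125.
  c_1 = 3/(-5)^4 = 3/625.
  c_2 = 6/(-5)^5 = -6/3125.
The series is valid for |w/d| < 1, i.e. |z − z₀| < |d|.
Radius of convergence: R = |-1 − z₀| = |-5| = 5 (distance from z₀ to the singularity z = -1).

c_0 = -1/125, c_1 = 3/625, c_2 = -6/3125; R = 5.


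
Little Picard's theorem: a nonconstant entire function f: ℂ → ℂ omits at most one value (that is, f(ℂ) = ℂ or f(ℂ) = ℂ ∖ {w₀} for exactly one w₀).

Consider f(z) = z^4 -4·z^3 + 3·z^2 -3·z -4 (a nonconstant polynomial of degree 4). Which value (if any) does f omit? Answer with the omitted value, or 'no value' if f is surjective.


Little Picard bounds the complement of f(ℂ) to at most one point.
For every w ∈ ℂ, the equation p(z) − w = 0 is a nonconstant polynomial in z and hence has at least one root by the fundamental theorem of algebra. So p is surjective onto ℂ, omitting no value.

Omitted value: no value.


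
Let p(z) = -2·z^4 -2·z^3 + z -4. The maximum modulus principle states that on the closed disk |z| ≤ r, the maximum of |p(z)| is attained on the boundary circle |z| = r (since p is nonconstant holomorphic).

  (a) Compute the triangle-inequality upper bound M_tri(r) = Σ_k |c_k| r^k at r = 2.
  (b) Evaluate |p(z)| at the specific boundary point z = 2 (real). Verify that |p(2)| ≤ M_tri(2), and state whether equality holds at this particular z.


Coefficients: c_0 = -4, c_1 = 1, c_2 = 0, c_3 = -2, c_4 = -2. Radius r = 2.
Part (a). Triangle bound: M_tri(r) = Σ_k |c_k| r^k
  = |-4|·2^0 + |1|·2^1 + |0|·2^2 + |-2|·2^3 + |-2|·2^4
  = 4 + 2 + 0 + 16 + 32 = 54.
This bounds M(r) := max_{|z|=r} |p(z)| from above; equality holds iff all terms c_k z^k can be made to align in phase at a single z on |z|=r.
Part (b). At z = 2 (real, on the circle |z| = r):
  p(2) = (-4)·2^0 + (1)·2^1 + (0)·2^2 + (-2)·2^3 + (-2)·2^4 = -50.
  |p(2)| = 50.
Check: |p(2)| = 50 ≤ 54 = M_tri(2). ✓ Equality does not hold at z = 2 (the coefficients have mixed signs, so the terms do not all align in phase there).

M_tri(2) = 54; |p(2)| = 50; equality at z=2: no.


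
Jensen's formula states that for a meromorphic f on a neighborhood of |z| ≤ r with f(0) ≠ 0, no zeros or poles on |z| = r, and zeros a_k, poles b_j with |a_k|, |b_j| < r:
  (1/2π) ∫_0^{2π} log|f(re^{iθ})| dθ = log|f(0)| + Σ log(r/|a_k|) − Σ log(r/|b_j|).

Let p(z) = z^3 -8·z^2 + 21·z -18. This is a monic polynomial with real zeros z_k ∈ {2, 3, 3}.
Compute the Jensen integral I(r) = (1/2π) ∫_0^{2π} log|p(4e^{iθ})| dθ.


Zeros: 2, 3, 3; r = 4.
Inside |z| < r: 2, 3, 3. Outside (|z| ≥ r): ∅.
p(0) = -18, so log|p(0)| = log(18) = 2.8904.
Apply Jensen: I(r) = log|p(0)| + Σ_k log(r/|z_k|), summed over zeros inside |z| < r.
  log(r/|z_k|) for z_k = 2: log(4/2) = 0.6931
  log(r/|z_k|) for z_k = 3: log(4/3) = 0.2877
  log(r/|z_k|) for z_k = 3: log(4/3) = 0.2877
Sum over inside zeros: 1.2685.
I(r) = log|p(0)| + (inside sum) = 2.8904 + 1.2685 = 4.1589.
Closed form (all zeros inside, monic): I(r) = n·log(r) = 3·log(4) = 4.1589. ✓

I(r) ≈ 4.1589.


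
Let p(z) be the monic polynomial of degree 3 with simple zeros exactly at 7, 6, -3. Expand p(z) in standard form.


The polynomial is p(z) = ∏_{α ∈ S} (z − α), where S = {7, 6, -3}.
Expanding the product yields: p(z) = z^3 -10·z^2 + 3·z + 126.
The resulting polynomial has degree 3 and real coefficients as required.

p(z) = z^3 -10·z^2 + 3·z + 126.


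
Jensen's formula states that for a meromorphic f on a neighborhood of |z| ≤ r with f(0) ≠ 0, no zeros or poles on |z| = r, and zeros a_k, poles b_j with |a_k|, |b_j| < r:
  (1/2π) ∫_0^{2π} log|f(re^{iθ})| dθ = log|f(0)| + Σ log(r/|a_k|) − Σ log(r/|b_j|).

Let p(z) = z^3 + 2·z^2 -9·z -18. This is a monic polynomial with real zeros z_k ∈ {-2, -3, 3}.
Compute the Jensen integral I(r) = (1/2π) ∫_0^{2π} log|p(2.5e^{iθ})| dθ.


Zeros: -3, -2, 3; r = 2.5.
Inside |z| < r: -2. Outside (|z| ≥ r): -3, 3.
p(0) = -18, so log|p(0)| = log(18) = 2.8904.
Apply Jensen: I(r) = log|p(0)| + Σ_k log(r/|z_k|), summed over zeros inside |z| < r.
  log(r/|z_k|) for z_k = -2: log(2.5/2) = 0.2231
  Outside zeros (-3, 3) contribute nothing to the Jensen sum.
Sum over inside zeros: 0.2231.
I(r) = log|p(0)| + (inside sum) = 2.8904 + 0.2231 = 3.1135.
Note: since some zeros are outside |z| ≤ r, the simplified n·log(r) form does NOT apply — only the inside zeros contribute.

I(r) ≈ 3.1135.


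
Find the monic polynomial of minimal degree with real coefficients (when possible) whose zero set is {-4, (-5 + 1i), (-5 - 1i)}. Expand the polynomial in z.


The polynomial is p(z) = ∏_{α ∈ S} (z − α), where S = {-4, (-5 + 1i), (-5 - 1i)}.
Expanding the product yields: p(z) = z^3 + 14·z^2 + 66·z + 104.
Note conjugate pairs combine to real quadratics: (z − (-5+1i))(z − (-5−1i)) = z² + 10z + 26.
The resulting polynomial has degree 3 and real coefficients as required.

p(z) = z^3 + 14·z^2 + 66·z + 104.


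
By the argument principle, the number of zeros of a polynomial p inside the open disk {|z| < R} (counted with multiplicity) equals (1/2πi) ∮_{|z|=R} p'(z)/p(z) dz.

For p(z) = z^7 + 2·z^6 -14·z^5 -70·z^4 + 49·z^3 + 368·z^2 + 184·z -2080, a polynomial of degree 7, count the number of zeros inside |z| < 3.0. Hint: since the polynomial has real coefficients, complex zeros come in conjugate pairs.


The zeros of p are: (-2 + 2i), (-2 - 2i), (2 + 1i), (2 - 1i), 4, (-3 + 2i), (-3 - 2i).
Their magnitudes are: 2.828, 2.828, 2.236, 2.236, 4, 3.606, 3.606.
Zeros with |z| < R = 3.0: (-2 + 2i), (-2 - 2i), (2 + 1i), (2 - 1i).
Count = 4.
By the argument principle, (1/2πi) ∮_{|z|=R} p'(z)/p(z) dz equals exactly this count.

Number of zeros inside |z| < 3.0: 4.


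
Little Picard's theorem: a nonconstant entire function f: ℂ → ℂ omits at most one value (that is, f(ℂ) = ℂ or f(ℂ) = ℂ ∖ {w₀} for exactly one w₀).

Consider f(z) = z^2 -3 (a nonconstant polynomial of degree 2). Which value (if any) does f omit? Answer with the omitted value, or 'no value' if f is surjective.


Little Picard bounds the complement of f(ℂ) to at most one point.
For every w ∈ ℂ, the equation p(z) − w = 0 is a nonconstant polynomial in z and hence has at least one root by the fundamental theorem of algebra. So p is surjective onto ℂ, omitting no value.

Omitted value: no value.


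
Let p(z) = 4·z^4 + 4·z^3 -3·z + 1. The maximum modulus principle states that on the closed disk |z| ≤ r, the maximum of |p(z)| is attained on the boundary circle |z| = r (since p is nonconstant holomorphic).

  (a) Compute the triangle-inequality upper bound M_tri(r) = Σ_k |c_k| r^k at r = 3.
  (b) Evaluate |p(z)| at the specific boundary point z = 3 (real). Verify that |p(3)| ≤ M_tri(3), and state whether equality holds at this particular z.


Coefficients: c_0 = 1, c_1 = -3, c_2 = 0, c_3 = 4, c_4 = 4. Radius r = 3.
Part (a). Triangle bound: M_tri(r) = Σ_k |c_k| r^k
  = |1|·3^0 + |-3|·3^1 + |0|·3^2 + |4|·3^3 + |4|·3^4
  = 1 + 9 + 0 + 108 + 324 = 442.
This bounds M(r) := max_{|z|=r} |p(z)| from above; equality holds iff all terms c_k z^k can be made to align in phase at a single z on |z|=r.
Part (b). At z = 3 (real, on the circle |z| = r):
  p(3) = (1)·3^0 + (-3)·3^1 + (0)·3^2 + (4)·3^3 + (4)·3^4 = 424.
  |p(3)| = 424.
Check: |p(3)| = 424 ≤ 442 = M_tri(3). ✓ Equality does not hold at z = 3 (the coefficients have mixed signs, so the terms do not all align in phase there).

M_tri(3) = 442; |p(3)| = 424; equality at z=3: no.


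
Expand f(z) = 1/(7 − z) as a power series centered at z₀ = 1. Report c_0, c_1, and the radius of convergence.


Let w = z − z₀, so z = z₀ + w.
Then 7 − z = 7 − (z₀ + w) = (7 − z₀) − w = 6 − w.
f(z) = 1/(6 − w) = (1/(6)) · 1/(1 − w/(6)) = Σ_{n≥0} w^n / (6)^(n+1).
So c_n = 1/(6)^(n+1):
  c_0 = 1/(6)^1 = 1/6.
  c_1 = 1/(6)^2 = 1/36.
The series is valid for |w/d| < 1, i.e. |z − z₀| < |d|.
Radius of convergence: R = |7 − z₀| = |6| = 6 (distance from z₀ to the singularity z = 7).

c_0 = 1/6, c_1 = 1/36; R = 6.
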